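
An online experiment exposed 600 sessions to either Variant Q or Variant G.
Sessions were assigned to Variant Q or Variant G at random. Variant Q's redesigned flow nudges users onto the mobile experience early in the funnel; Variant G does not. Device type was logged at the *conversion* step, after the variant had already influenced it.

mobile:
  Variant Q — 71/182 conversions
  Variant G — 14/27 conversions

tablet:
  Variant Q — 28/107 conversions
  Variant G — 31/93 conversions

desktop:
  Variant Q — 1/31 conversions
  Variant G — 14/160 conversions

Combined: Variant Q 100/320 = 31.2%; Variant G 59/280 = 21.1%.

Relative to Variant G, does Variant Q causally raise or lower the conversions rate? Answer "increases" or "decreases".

The device type-specific comparison favours Variant G throughout, but the pooled figures favour Variant Q. The question is whether to condition on device type.
Device type here is a post-treatment variable shaped by the variant; conditioning on it would introduce bias rather than remove it. The overall comparison is the causal one.
Pooled: Variant Q 31.2% vs Variant G 21.1%; Variant Q is higher overall.

increases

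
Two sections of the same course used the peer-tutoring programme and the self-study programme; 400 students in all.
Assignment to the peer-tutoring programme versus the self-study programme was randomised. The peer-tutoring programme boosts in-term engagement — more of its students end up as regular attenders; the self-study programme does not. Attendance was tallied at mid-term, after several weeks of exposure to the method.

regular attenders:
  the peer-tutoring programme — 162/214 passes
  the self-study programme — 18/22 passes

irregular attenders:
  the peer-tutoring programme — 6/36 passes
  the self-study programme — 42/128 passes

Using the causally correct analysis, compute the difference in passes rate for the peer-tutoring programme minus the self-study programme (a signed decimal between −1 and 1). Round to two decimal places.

Stratifying would compare teaching methods among students the teaching methods themselves sorted into mid-term attendance groups — a form of selection on an intermediate. The unconditioned pooled rates give the total causal effect.
The causal difference is the pooled difference: 0.672 − 0.400 = +0.272.

+0.27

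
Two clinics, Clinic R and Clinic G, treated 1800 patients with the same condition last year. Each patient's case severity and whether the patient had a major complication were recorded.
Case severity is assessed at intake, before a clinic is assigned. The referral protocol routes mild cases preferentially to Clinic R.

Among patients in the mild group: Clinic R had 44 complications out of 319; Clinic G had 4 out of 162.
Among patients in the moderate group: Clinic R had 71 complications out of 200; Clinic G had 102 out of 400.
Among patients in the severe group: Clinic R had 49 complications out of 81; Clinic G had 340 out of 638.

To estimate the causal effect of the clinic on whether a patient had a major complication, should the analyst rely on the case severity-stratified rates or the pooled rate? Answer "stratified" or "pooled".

stratified

The imbalance in case severity arose from how patients were allocated, not from anything the clinic did; and case severity independently affects the outcome. The pooled gap is confounded — condition on case severity.
Within each level — mild: 13.8% vs 2.5%; moderate: 35.5% vs 25.5%; severe: 60.5% vs 53.3% — Clinic G is lower every time.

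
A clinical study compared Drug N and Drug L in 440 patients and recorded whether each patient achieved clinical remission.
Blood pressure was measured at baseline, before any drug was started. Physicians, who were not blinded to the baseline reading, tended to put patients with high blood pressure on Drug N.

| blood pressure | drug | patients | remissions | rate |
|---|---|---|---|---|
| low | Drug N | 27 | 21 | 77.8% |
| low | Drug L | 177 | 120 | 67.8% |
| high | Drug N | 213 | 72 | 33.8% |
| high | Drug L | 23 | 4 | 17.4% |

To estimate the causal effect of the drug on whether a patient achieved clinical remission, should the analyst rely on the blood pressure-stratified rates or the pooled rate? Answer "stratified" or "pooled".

Within every blood pressure level Drug N has the higher rate, yet pooled Drug L does — Simpson's reversal.
Nothing the drug does changes blood pressure; the imbalance is an allocation artefact. With blood pressure also predicting the outcome, the pooled figure is confounded, and the within-stratum comparison is the causal one.
Within each level — low: 77.8% vs 67.8%; high: 33.8% vs 17.4% — Drug N is higher every time.

stratified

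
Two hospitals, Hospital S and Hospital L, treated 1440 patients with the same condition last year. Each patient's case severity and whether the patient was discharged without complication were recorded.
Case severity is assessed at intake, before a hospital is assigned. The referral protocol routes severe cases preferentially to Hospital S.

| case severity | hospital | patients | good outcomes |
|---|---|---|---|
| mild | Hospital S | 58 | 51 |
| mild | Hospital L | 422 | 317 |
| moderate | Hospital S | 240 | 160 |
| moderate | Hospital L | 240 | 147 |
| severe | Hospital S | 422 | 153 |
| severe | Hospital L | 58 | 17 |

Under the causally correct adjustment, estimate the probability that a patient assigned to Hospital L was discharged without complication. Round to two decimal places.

0.55

Nothing the hospital does changes case severity; the imbalance is an allocation artefact. With case severity also predicting the outcome, the pooled figure is confounded, and the within-stratum comparison is the causal one.
Standardising Hospital L to the population case severity mix: 0.333·317/422 + 0.333·147/240 + 0.333·17/58 = 0.552.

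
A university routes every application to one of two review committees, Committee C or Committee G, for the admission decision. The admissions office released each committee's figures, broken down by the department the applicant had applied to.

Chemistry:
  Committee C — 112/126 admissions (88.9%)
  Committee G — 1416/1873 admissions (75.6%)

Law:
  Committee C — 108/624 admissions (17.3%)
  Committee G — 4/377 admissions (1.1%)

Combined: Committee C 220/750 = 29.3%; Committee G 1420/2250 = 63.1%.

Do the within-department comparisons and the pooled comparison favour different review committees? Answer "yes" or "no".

yes

Within each department level (Chemistry 88.9% vs 75.6%; Law 17.3% vs 1.1%), Committee C has the higher rate every time. Pooled: 29.3% vs 63.1% — Committee G has the higher rate overall. The two comparisons disagree.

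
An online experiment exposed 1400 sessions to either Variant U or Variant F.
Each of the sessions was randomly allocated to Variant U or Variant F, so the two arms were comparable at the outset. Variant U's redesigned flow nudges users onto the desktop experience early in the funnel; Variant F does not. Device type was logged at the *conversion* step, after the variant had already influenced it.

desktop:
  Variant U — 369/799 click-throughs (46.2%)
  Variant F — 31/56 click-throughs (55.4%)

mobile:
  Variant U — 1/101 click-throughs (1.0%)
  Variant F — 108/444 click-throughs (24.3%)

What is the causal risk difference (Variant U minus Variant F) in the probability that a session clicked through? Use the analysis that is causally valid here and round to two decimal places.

+0.13

Stratifying would compare variants among sessions the variants themselves sorted into device type groups — a form of selection on an intermediate. The unconditioned pooled rates give the total causal effect.
The causal difference is the pooled difference: 0.411 − 0.278 = +0.133.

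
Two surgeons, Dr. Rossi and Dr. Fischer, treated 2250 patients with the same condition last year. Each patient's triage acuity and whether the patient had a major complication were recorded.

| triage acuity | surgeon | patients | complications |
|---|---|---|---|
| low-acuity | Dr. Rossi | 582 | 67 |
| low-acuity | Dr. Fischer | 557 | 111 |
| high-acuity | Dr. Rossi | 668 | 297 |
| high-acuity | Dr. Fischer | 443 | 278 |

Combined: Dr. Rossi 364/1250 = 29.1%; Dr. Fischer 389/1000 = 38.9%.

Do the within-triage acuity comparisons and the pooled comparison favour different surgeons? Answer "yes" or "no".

Within each triage acuity level (low-acuity 11.5% vs 19.9%; high-acuity 44.5% vs 62.8%), Dr. Rossi has the lower rate every time. Pooled: 29.1% vs 38.9% — Dr. Rossi has the lower rate overall. They agree.

no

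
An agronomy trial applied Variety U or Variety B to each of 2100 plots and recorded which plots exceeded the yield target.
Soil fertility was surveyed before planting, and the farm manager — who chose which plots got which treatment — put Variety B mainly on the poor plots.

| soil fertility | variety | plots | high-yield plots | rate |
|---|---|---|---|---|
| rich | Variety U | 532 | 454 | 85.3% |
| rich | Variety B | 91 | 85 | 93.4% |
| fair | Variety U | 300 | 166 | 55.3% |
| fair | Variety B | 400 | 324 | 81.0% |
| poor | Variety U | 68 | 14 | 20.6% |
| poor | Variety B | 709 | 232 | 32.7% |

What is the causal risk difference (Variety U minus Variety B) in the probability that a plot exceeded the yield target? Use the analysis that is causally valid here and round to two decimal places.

-0.15

Within every soil fertility level Variety B has the higher rate, yet pooled Variety U does — Simpson's reversal.
Here soil fertility is a common cause — it drives both which variety a case falls under and the outcome. The crude comparison mixes populations; the stratum-specific rates are the causally relevant ones.
Adjusting over the population distribution of soil fertility: 0.297·(0.853−0.934) + 0.333·(0.553−0.810) + 0.370·(0.206−0.327) = -0.154.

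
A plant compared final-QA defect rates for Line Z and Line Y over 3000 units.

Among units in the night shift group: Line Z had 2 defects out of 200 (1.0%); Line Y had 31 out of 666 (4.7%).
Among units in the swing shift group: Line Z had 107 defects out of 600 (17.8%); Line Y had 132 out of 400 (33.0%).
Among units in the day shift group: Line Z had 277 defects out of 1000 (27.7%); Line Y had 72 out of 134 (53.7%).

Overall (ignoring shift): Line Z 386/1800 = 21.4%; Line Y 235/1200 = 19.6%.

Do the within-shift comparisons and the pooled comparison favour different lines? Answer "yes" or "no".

Within each shift level (night shift 1.0% vs 4.7%; swing shift 17.8% vs 33.0%; day shift 27.7% vs 53.7%), Line Z has the lower rate every time. Pooled: 21.4% vs 19.6% — Line Y has the lower rate overall. The two comparisons disagree.

yes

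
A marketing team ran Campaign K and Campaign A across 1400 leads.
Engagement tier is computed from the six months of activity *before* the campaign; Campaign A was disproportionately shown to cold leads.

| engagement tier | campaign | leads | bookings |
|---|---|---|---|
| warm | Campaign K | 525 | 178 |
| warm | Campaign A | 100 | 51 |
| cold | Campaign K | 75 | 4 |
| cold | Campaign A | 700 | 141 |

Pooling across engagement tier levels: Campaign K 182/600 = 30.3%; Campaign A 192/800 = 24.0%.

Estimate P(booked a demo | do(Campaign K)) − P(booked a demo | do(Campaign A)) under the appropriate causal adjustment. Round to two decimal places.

-0.16

Campaign A is higher inside every engagement tier stratum but Campaign K is higher in aggregate. Whether to stratify depends on how engagement tier relates to the campaign.
The imbalance in engagement tier arose from how leads were allocated, not from anything the campaign did; and engagement tier independently affects the outcome. The pooled gap is confounded — condition on engagement tier.
Adjusting over the population distribution of engagement tier: 0.446·(0.339−0.510) + 0.554·(0.053−0.201) = -0.158.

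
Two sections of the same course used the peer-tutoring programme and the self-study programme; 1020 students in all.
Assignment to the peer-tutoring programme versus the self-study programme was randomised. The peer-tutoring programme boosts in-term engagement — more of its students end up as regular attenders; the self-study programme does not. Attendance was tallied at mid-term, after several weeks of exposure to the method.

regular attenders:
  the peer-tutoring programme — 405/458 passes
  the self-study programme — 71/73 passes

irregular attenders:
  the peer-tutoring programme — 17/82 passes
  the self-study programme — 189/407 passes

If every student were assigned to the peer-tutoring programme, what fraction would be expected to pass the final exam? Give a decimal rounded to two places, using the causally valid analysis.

0.78

Because the teaching method influences mid-term attendance, mid-term attendance is a post-treatment mediator, not a confounder. Stratifying on it would bias the estimate; the causal effect is the crude pooled difference.
So P(outcome | do(the peer-tutoring programme)) is just the pooled rate for the peer-tutoring programme: 422/540 = 0.781.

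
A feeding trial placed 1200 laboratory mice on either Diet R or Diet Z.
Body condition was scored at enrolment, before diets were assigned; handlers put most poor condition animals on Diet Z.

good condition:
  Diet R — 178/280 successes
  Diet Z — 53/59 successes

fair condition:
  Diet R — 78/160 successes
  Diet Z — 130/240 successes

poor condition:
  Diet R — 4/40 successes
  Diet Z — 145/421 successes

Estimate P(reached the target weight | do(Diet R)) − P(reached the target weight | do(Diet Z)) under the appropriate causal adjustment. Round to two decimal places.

The stratified and pooled comparisons disagree (Diet Z wins within each starting body condition; Diet R wins overall), so the answer turns on the causal role of starting body condition.
Starting body condition is set before the diet has any effect — it is not caused by the diet — and it independently drives the outcome. That makes it a confounder, so the causal comparison is within starting body condition levels.
Adjusting over the population distribution of starting body condition: 0.282·(0.636−0.898) + 0.333·(0.487−0.542) + 0.384·(0.100−0.344) = -0.186.

-0.19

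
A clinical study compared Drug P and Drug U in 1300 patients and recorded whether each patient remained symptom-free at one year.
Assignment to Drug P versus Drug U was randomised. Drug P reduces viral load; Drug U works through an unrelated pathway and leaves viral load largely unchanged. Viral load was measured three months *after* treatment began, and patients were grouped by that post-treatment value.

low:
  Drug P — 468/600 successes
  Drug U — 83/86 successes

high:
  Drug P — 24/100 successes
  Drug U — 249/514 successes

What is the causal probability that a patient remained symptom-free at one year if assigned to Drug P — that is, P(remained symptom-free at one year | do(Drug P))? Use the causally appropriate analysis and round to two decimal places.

Because the drug influences viral load, viral load is a post-treatment mediator, not a confounder. Stratifying on it would bias the estimate; the causal effect is the crude pooled difference.
So P(outcome | do(Drug P)) is just the pooled rate for Drug P: 492/700 = 0.703.

0.70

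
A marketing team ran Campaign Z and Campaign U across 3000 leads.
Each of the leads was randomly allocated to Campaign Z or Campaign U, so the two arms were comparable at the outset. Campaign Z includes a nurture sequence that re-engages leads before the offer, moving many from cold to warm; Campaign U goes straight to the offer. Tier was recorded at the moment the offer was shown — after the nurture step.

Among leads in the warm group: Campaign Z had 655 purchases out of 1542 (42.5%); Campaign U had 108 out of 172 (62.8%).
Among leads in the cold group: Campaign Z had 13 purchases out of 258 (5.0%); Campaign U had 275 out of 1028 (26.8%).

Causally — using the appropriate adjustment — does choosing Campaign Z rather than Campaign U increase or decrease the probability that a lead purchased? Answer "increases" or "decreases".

increases

The distribution of engagement tier is itself part of what the campaign does — it is an intermediate outcome. Holding it fixed would remove that part of the effect; the total effect is the pooled difference.
Pooled: Campaign Z 37.1% vs Campaign U 31.9%; Campaign Z is higher overall.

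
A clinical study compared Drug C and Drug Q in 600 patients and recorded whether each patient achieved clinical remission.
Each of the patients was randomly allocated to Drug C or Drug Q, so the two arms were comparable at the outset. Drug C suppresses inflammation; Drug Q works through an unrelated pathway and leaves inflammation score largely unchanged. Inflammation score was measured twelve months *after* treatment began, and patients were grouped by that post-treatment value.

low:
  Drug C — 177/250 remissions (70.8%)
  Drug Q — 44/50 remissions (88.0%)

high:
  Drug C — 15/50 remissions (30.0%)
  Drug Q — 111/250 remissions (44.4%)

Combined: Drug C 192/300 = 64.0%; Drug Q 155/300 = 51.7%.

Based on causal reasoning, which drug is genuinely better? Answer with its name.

Stratifying would compare drugs among patients the drugs themselves sorted into inflammation score groups — a form of selection on an intermediate. The unconditioned pooled rates give the total causal effect.
Pooled: Drug C 64.0% vs Drug Q 51.7%; Drug C is higher overall.

Drug C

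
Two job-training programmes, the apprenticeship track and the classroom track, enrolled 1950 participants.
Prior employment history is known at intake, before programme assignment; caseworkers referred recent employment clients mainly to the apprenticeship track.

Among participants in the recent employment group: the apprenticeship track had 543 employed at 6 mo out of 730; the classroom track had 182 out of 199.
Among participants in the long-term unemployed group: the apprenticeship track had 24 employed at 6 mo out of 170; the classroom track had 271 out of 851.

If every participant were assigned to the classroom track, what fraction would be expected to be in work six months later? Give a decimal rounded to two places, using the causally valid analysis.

Prior employment history differs across programmes for reasons unrelated to any effect of the programme itself, and it separately predicts the outcome — a classic confounder. We must compare within prior employment history levels.
Standardising the classroom track to the population prior employment history mix: 0.476·182/199 + 0.524·271/851 = 0.602.

0.60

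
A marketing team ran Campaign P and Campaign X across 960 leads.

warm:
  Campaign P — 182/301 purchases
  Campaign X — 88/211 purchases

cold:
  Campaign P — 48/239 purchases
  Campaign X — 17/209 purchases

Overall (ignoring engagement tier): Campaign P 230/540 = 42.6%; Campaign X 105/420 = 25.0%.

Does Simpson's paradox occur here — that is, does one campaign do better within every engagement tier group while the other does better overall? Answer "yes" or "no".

no

Within each engagement tier level (warm 60.5% vs 41.7%; cold 20.1% vs 8.1%), Campaign P has the higher rate every time. Pooled: 42.6% vs 25.0% — Campaign P has the higher rate overall. They agree.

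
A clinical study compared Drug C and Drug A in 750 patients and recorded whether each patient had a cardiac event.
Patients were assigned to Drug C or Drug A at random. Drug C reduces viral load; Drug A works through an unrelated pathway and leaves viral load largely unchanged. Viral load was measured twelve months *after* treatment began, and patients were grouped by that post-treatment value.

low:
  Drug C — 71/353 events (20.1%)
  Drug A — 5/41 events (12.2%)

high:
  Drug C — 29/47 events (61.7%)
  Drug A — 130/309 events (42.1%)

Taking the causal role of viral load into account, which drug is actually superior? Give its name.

Viral load here is a post-treatment variable shaped by the drug; conditioning on it would introduce bias rather than remove it. The overall comparison is the causal one.
Pooled: Drug C 25.0% vs Drug A 38.6%; Drug C is lower overall.

Drug C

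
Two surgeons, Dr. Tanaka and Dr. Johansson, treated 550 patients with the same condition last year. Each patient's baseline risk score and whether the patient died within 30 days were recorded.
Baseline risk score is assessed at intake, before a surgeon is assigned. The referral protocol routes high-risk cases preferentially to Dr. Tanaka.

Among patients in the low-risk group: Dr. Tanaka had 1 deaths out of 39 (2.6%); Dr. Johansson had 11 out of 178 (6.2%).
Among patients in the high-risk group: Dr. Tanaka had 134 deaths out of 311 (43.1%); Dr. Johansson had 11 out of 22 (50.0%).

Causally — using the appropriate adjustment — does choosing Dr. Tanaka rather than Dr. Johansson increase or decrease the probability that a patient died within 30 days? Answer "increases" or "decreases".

The stratified and pooled comparisons disagree (Dr. Tanaka wins within each baseline risk score; Dr. Johansson wins overall), so the answer turns on the causal role of baseline risk score.
Here baseline risk score is a common cause — it drives both which surgeon a case falls under and the outcome. The crude comparison mixes populations; the stratum-specific rates are the causally relevant ones.
Within each level — low-risk: 2.6% vs 6.2%; high-risk: 43.1% vs 50.0% — Dr. Tanaka is lower every time.

decreases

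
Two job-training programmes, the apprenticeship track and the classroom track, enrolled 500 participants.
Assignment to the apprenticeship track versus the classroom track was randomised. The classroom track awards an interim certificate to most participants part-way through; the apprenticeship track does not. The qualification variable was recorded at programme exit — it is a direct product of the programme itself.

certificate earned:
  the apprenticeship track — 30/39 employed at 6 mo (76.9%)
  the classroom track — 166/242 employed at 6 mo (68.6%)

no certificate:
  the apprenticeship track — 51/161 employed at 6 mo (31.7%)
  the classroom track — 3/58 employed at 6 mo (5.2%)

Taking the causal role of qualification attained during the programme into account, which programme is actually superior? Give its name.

the classroom track

the apprenticeship track is higher inside every qualification attained during the programme stratum but the classroom track is higher in aggregate. Whether to stratify depends on how qualification attained during the programme relates to the programme.
Stratifying would compare programmes among participants the programmes themselves sorted into qualification attained during the programme groups — a form of selection on an intermediate. The unconditioned pooled rates give the total causal effect.
Pooled: the apprenticeship track 40.5% vs the classroom track 56.3%; the classroom track is higher overall.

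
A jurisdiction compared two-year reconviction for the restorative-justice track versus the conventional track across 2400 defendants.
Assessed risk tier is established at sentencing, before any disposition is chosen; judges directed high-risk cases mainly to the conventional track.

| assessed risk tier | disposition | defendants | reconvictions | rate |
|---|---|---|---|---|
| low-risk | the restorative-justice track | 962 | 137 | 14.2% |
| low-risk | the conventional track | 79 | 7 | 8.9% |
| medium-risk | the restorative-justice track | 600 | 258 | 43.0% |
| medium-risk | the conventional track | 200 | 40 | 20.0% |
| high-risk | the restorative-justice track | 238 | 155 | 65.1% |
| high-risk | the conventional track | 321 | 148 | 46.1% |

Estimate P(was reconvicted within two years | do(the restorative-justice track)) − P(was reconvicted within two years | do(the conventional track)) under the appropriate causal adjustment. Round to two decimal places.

Here assessed risk tier is a common cause — it drives both which disposition a case falls under and the outcome. The crude comparison mixes populations; the stratum-specific rates are the causally relevant ones.
Adjusting over the population distribution of assessed risk tier: 0.434·(0.142−0.089) + 0.333·(0.430−0.200) + 0.233·(0.651−0.461) = +0.144.

+0.14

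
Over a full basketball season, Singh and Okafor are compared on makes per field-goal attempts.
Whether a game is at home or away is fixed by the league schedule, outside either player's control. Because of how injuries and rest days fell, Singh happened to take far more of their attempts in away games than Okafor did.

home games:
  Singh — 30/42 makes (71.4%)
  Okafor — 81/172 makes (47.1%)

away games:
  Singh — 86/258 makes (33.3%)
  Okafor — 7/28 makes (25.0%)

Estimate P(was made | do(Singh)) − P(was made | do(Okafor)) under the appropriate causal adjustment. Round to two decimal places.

Game venue satisfies the back-door criterion: it is not a descendant of the player, and it blocks the spurious path from player to outcome. Adjusting for it (i.e., using the within-game venue rates) gives the causal effect.
Adjusting over the population distribution of game venue: 0.428·(0.714−0.471) + 0.572·(0.333−0.250) = +0.152.

+0.15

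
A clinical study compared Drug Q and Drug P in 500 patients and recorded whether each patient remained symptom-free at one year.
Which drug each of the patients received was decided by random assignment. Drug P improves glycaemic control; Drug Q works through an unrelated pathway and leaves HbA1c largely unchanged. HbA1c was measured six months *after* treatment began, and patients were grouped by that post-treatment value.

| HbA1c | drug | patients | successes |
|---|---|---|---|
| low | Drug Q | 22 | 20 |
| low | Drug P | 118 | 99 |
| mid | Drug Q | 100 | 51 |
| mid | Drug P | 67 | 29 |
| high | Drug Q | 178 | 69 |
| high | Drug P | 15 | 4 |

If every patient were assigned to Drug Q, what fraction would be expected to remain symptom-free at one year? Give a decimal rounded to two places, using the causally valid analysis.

0.47

Drug Q is higher inside every HbA1c stratum but Drug P is higher in aggregate. Whether to stratify depends on how HbA1c relates to the drug.
HbA1c lies on the pathway drug → HbA1c → outcome, so adjusting for it blocks the indirect effect. For the total causal effect of drug, use the unadjusted pooled rates.
So P(outcome | do(Drug Q)) is just the pooled rate for Drug Q: 140/300 = 0.467.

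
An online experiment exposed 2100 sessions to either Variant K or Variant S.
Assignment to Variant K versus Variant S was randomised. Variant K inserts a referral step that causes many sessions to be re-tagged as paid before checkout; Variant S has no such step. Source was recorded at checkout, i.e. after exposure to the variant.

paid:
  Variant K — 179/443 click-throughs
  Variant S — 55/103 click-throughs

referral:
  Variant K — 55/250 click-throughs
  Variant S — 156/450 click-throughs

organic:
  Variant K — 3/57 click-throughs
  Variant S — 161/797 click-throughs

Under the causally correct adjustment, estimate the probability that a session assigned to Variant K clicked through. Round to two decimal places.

0.32

Traffic source is recorded after the variant and is itself shifted by it — it sits on the causal path from variant to outcome. Conditioning on a mediator would strip out part of the effect we want; the pooled comparison gives the total causal effect.
So P(outcome | do(Variant K)) is just the pooled rate for Variant K: 237/750 = 0.316.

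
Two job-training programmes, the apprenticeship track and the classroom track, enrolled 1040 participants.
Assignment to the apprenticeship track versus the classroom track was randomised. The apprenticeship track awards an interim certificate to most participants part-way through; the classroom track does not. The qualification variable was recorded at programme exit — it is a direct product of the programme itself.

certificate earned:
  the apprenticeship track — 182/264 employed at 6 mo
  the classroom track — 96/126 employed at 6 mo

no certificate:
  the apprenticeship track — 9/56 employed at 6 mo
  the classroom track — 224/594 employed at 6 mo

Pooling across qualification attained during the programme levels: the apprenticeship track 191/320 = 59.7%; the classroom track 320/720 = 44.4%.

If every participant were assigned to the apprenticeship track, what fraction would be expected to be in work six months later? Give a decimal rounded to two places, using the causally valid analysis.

the classroom track is higher inside every qualification attained during the programme stratum but the apprenticeship track is higher in aggregate. Whether to stratify depends on how qualification attained during the programme relates to the programme.
Because the programme influences qualification attained during the programme, qualification attained during the programme is a post-treatment mediator, not a confounder. Stratifying on it would bias the estimate; the causal effect is the crude pooled difference.
So P(outcome | do(the apprenticeship track)) is just the pooled rate for the apprenticeship track: 191/320 = 0.597.

0.60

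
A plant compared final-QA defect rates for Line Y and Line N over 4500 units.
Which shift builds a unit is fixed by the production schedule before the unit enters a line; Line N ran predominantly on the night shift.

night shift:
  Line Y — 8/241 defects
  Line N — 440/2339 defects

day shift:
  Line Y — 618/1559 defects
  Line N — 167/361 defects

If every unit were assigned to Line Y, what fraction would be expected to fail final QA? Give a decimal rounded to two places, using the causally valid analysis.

0.19

Within every shift level Line Y has the lower rate, yet pooled Line N does — Simpson's reversal.
Shift differs across lines for reasons unrelated to any effect of the line itself, and it separately predicts the outcome — a classic confounder. We must compare within shift levels.
Standardising Line Y to the population shift mix: 0.573·8/241 + 0.427·618/1559 = 0.188.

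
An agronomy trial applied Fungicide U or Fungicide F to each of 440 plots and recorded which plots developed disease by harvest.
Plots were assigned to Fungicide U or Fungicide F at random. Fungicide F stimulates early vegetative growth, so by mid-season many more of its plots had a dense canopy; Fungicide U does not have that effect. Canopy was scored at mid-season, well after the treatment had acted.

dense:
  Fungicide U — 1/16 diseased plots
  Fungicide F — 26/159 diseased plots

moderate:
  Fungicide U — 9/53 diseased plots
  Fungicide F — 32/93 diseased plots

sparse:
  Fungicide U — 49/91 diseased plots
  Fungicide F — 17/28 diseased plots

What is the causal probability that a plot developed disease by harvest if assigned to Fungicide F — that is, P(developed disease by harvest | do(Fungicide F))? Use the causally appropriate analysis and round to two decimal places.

The distribution of mid-season canopy is itself part of what the fungicide does — it is an intermediate outcome. Holding it fixed would remove that part of the effect; the total effect is the pooled difference.
So P(outcome | do(Fungicide F)) is just the pooled rate for Fungicide F: 75/280 = 0.268.

0.27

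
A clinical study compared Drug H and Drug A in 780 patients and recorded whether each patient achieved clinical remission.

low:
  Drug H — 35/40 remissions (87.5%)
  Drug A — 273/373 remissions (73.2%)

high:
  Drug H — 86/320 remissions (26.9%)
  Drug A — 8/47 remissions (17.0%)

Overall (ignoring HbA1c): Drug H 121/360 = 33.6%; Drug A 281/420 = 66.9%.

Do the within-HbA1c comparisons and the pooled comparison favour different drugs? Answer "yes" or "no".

Within each HbA1c level (low 87.5% vs 73.2%; high 26.9% vs 17.0%), Drug H has the higher rate every time. Pooled: 33.6% vs 66.9% — Drug A has the higher rate overall. The two comparisons disagree.

yes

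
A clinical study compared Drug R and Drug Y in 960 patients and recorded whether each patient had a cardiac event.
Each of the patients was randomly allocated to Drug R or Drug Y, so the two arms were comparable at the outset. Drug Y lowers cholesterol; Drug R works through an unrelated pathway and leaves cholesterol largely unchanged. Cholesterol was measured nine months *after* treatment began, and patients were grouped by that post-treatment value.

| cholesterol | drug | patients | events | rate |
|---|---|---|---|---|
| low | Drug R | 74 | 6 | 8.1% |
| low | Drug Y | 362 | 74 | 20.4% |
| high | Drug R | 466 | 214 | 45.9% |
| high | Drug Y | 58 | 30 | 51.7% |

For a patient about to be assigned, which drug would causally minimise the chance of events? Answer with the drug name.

Drug R is lower inside every cholesterol stratum but Drug Y is lower in aggregate. Whether to stratify depends on how cholesterol relates to the drug.
The distribution of cholesterol is itself part of what the drug does — it is an intermediate outcome. Holding it fixed would remove that part of the effect; the total effect is the pooled difference.
Pooled: Drug R 40.7% vs Drug Y 24.8%; Drug Y is lower overall.

Drug Y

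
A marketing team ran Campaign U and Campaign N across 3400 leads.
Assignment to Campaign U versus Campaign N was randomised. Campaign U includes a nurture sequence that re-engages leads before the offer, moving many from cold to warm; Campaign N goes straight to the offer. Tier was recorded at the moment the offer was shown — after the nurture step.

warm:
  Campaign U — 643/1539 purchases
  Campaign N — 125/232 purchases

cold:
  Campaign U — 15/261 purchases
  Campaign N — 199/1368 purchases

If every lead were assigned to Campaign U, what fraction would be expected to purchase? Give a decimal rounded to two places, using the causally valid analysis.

The distribution of engagement tier is itself part of what the campaign does — it is an intermediate outcome. Holding it fixed would remove that part of the effect; the total effect is the pooled difference.
So P(outcome | do(Campaign U)) is just the pooled rate for Campaign U: 658/1800 = 0.366.

0.37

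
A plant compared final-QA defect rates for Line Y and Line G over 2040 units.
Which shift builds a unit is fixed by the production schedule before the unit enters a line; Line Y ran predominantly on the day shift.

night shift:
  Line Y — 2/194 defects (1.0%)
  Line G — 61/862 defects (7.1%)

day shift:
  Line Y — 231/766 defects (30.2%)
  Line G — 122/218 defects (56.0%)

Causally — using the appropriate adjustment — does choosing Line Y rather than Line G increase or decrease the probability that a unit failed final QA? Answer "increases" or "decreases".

decreases

The stratified and pooled comparisons disagree (Line Y wins within each shift; Line G wins overall), so the answer turns on the causal role of shift.
Shift differs across lines for reasons unrelated to any effect of the line itself, and it separately predicts the outcome — a classic confounder. We must compare within shift levels.
Within each level — night shift: 1.0% vs 7.1%; day shift: 30.2% vs 56.0% — Line Y is lower every time.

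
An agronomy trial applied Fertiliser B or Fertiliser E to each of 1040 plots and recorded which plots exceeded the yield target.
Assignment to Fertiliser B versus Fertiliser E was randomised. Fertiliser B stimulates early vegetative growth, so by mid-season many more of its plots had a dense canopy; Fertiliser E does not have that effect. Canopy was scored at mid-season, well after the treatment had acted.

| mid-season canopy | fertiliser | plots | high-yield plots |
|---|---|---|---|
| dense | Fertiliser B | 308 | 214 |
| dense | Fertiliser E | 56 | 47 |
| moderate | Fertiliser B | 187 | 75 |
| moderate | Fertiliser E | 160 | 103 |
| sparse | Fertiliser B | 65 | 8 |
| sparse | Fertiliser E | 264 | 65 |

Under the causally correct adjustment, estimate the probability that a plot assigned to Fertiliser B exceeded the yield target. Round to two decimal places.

Because the fertiliser influences mid-season canopy, mid-season canopy is a post-treatment mediator, not a confounder. Stratifying on it would bias the estimate; the causal effect is the crude pooled difference.
So P(outcome | do(Fertiliser B)) is just the pooled rate for Fertiliser B: 297/560 = 0.530.

0.53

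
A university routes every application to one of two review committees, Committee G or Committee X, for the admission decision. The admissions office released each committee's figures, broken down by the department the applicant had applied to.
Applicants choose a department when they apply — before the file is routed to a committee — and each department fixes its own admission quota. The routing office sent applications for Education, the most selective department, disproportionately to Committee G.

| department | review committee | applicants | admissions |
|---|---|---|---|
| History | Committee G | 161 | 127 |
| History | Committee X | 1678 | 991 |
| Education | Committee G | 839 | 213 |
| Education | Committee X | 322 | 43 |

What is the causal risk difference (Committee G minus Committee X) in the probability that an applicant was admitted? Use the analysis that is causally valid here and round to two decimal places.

Nothing the review committee does changes department; the imbalance is an allocation artefact. With department also predicting the outcome, the pooled figure is confounded, and the within-stratum comparison is the causal one.
Adjusting over the population distribution of department: 0.613·(0.789−0.591) + 0.387·(0.254−0.134) = +0.168.

+0.17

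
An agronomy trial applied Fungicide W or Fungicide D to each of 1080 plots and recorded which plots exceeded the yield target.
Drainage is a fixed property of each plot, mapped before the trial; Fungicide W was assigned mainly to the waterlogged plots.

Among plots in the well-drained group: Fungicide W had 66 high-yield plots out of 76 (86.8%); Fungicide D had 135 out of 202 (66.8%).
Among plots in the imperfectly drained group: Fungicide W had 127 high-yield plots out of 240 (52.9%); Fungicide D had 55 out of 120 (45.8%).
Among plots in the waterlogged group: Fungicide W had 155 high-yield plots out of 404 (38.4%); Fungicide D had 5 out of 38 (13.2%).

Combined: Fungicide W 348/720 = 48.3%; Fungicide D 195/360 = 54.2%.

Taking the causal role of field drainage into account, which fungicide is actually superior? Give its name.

Fungicide W

The stratified and pooled comparisons disagree (Fungicide W wins within each field drainage; Fungicide D wins overall), so the answer turns on the causal role of field drainage.
Since field drainage is a pre-existing factor (not a product of the fungicide) and it affects the outcome on its own, it is a confounder. The stratified rates, not the pooled rate, identify the causal effect.
Within each level — well-drained: 86.8% vs 66.8%; imperfectly drained: 52.9% vs 45.8%; waterlogged: 38.4% vs 13.2% — Fungicide W is higher every time.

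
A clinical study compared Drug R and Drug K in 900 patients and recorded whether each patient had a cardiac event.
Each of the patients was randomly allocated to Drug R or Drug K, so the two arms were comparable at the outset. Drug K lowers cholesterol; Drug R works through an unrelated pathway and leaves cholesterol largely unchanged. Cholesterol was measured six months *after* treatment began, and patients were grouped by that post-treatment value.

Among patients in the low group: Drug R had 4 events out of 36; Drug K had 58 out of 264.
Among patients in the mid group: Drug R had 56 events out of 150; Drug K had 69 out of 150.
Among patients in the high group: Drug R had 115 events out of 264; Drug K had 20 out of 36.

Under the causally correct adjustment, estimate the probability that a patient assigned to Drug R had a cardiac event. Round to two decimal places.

Cholesterol is recorded after the drug and is itself shifted by it — it sits on the causal path from drug to outcome. Conditioning on a mediator would strip out part of the effect we want; the pooled comparison gives the total causal effect.
So P(outcome | do(Drug R)) is just the pooled rate for Drug R: 175/450 = 0.389.

0.39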